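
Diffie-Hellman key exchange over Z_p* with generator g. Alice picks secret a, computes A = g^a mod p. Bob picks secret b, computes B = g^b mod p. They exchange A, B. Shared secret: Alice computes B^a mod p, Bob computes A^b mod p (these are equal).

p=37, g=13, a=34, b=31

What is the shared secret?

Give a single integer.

Answer: 4

Derivation:
A = 13^34 mod 37  (bits of 34 = 100010)
  bit 0 = 1: r = r^2 * 13 mod 37 = 1^2 * 13 = 1*13 = 13
  bit 1 = 0: r = r^2 mod 37 = 13^2 = 21
  bit 2 = 0: r = r^2 mod 37 = 21^2 = 34
  bit 3 = 0: r = r^2 mod 37 = 34^2 = 9
  bit 4 = 1: r = r^2 * 13 mod 37 = 9^2 * 13 = 7*13 = 17
  bit 5 = 0: r = r^2 mod 37 = 17^2 = 30
  -> A = 30
B = 13^31 mod 37  (bits of 31 = 11111)
  bit 0 = 1: r = r^2 * 13 mod 37 = 1^2 * 13 = 1*13 = 13
  bit 1 = 1: r = r^2 * 13 mod 37 = 13^2 * 13 = 21*13 = 14
  bit 2 = 1: r = r^2 * 13 mod 37 = 14^2 * 13 = 11*13 = 32
  bit 3 = 1: r = r^2 * 13 mod 37 = 32^2 * 13 = 25*13 = 29
  bit 4 = 1: r = r^2 * 13 mod 37 = 29^2 * 13 = 27*13 = 18
  -> B = 18
s = B^a = 18^34 mod 37  (bits of 34 = 100010)
  bit 0 = 1: r = r^2 * 18 mod 37 = 1^2 * 18 = 1*18 = 18
  bit 1 = 0: r = r^2 mod 37 = 18^2 = 28
  bit 2 = 0: r = r^2 mod 37 = 28^2 = 7
  bit 3 = 0: r = r^2 mod 37 = 7^2 = 12
  bit 4 = 1: r = r^2 * 18 mod 37 = 12^2 * 18 = 33*18 = 2
  bit 5 = 0: r = r^2 mod 37 = 2^2 = 4
  -> s = B^a = 4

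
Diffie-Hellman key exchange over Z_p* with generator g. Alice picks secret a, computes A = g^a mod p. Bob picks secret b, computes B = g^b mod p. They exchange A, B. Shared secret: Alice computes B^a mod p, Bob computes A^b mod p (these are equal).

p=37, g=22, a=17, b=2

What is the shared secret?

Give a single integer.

Answer: 25

Derivation:
A = 22^17 mod 37  (bits of 17 = 10001)
  bit 0 = 1: r = r^2 * 22 mod 37 = 1^2 * 22 = 1*22 = 22
  bit 1 = 0: r = r^2 mod 37 = 22^2 = 3
  bit 2 = 0: r = r^2 mod 37 = 3^2 = 9
  bit 3 = 0: r = r^2 mod 37 = 9^2 = 7
  bit 4 = 1: r = r^2 * 22 mod 37 = 7^2 * 22 = 12*22 = 5
  -> A = 5
B = 22^2 mod 37  (bits of 2 = 10)
  bit 0 = 1: r = r^2 * 22 mod 37 = 1^2 * 22 = 1*22 = 22
  bit 1 = 0: r = r^2 mod 37 = 22^2 = 3
  -> B = 3
s = B^a = 3^17 mod 37  (bits of 17 = 10001)
  bit 0 = 1: r = r^2 * 3 mod 37 = 1^2 * 3 = 1*3 = 3
  bit 1 = 0: r = r^2 mod 37 = 3^2 = 9
  bit 2 = 0: r = r^2 mod 37 = 9^2 = 7
  bit 3 = 0: r = r^2 mod 37 = 7^2 = 12
  bit 4 = 1: r = r^2 * 3 mod 37 = 12^2 * 3 = 33*3 = 25
  -> s = B^a = 25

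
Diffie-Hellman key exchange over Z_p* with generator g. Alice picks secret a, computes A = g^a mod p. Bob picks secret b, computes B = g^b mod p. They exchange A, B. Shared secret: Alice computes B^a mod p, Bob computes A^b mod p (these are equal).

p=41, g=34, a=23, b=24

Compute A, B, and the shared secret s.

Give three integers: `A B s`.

Answer: 15 18 10

Derivation:
A = 34^23 mod 41  (bits of 23 = 10111)
  bit 0 = 1: r = r^2 * 34 mod 41 = 1^2 * 34 = 1*34 = 34
  bit 1 = 0: r = r^2 mod 41 = 34^2 = 8
  bit 2 = 1: r = r^2 * 34 mod 41 = 8^2 * 34 = 23*34 = 3
  bit 3 = 1: r = r^2 * 34 mod 41 = 3^2 * 34 = 9*34 = 19
  bit 4 = 1: r = r^2 * 34 mod 41 = 19^2 * 34 = 33*34 = 15
  -> A = 15
B = 34^24 mod 41  (bits of 24 = 11000)
  bit 0 = 1: r = r^2 * 34 mod 41 = 1^2 * 34 = 1*34 = 34
  bit 1 = 1: r = r^2 * 34 mod 41 = 34^2 * 34 = 8*34 = 26
  bit 2 = 0: r = r^2 mod 41 = 26^2 = 20
  bit 3 = 0: r = r^2 mod 41 = 20^2 = 31
  bit 4 = 0: r = r^2 mod 41 = 31^2 = 18
  -> B = 18
s = B^a = 18^23 mod 41  (bits of 23 = 10111)
  bit 0 = 1: r = r^2 * 18 mod 41 = 1^2 * 18 = 1*18 = 18
  bit 1 = 0: r = r^2 mod 41 = 18^2 = 37
  bit 2 = 1: r = r^2 * 18 mod 41 = 37^2 * 18 = 16*18 = 1
  bit 3 = 1: r = r^2 * 18 mod 41 = 1^2 * 18 = 1*18 = 18
  bit 4 = 1: r = r^2 * 18 mod 41 = 18^2 * 18 = 37*18 = 10
  -> s = B^a = 10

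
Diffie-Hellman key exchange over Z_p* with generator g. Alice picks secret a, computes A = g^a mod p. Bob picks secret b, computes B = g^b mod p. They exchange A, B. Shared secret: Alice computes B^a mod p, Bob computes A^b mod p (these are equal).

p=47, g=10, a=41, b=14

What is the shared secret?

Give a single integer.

Answer: 14

Derivation:
A = 10^41 mod 47  (bits of 41 = 101001)
  bit 0 = 1: r = r^2 * 10 mod 47 = 1^2 * 10 = 1*10 = 10
  bit 1 = 0: r = r^2 mod 47 = 10^2 = 6
  bit 2 = 1: r = r^2 * 10 mod 47 = 6^2 * 10 = 36*10 = 31
  bit 3 = 0: r = r^2 mod 47 = 31^2 = 21
  bit 4 = 0: r = r^2 mod 47 = 21^2 = 18
  bit 5 = 1: r = r^2 * 10 mod 47 = 18^2 * 10 = 42*10 = 44
  -> A = 44
B = 10^14 mod 47  (bits of 14 = 1110)
  bit 0 = 1: r = r^2 * 10 mod 47 = 1^2 * 10 = 1*10 = 10
  bit 1 = 1: r = r^2 * 10 mod 47 = 10^2 * 10 = 6*10 = 13
  bit 2 = 1: r = r^2 * 10 mod 47 = 13^2 * 10 = 28*10 = 45
  bit 3 = 0: r = r^2 mod 47 = 45^2 = 4
  -> B = 4
s = B^a = 4^41 mod 47  (bits of 41 = 101001)
  bit 0 = 1: r = r^2 * 4 mod 47 = 1^2 * 4 = 1*4 = 4
  bit 1 = 0: r = r^2 mod 47 = 4^2 = 16
  bit 2 = 1: r = r^2 * 4 mod 47 = 16^2 * 4 = 21*4 = 37
  bit 3 = 0: r = r^2 mod 47 = 37^2 = 6
  bit 4 = 0: r = r^2 mod 47 = 6^2 = 36
  bit 5 = 1: r = r^2 * 4 mod 47 = 36^2 * 4 = 27*4 = 14
  -> s = B^a = 14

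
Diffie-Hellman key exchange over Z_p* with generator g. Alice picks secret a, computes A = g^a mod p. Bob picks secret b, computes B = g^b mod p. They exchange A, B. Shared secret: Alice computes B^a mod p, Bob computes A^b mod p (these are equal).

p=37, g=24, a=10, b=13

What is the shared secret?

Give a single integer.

Answer: 3

Derivation:
A = 24^10 mod 37  (bits of 10 = 1010)
  bit 0 = 1: r = r^2 * 24 mod 37 = 1^2 * 24 = 1*24 = 24
  bit 1 = 0: r = r^2 mod 37 = 24^2 = 21
  bit 2 = 1: r = r^2 * 24 mod 37 = 21^2 * 24 = 34*24 = 2
  bit 3 = 0: r = r^2 mod 37 = 2^2 = 4
  -> A = 4
B = 24^13 mod 37  (bits of 13 = 1101)
  bit 0 = 1: r = r^2 * 24 mod 37 = 1^2 * 24 = 1*24 = 24
  bit 1 = 1: r = r^2 * 24 mod 37 = 24^2 * 24 = 21*24 = 23
  bit 2 = 0: r = r^2 mod 37 = 23^2 = 11
  bit 3 = 1: r = r^2 * 24 mod 37 = 11^2 * 24 = 10*24 = 18
  -> B = 18
s = B^a = 18^10 mod 37  (bits of 10 = 1010)
  bit 0 = 1: r = r^2 * 18 mod 37 = 1^2 * 18 = 1*18 = 18
  bit 1 = 0: r = r^2 mod 37 = 18^2 = 28
  bit 2 = 1: r = r^2 * 18 mod 37 = 28^2 * 18 = 7*18 = 15
  bit 3 = 0: r = r^2 mod 37 = 15^2 = 3
  -> s = B^a = 3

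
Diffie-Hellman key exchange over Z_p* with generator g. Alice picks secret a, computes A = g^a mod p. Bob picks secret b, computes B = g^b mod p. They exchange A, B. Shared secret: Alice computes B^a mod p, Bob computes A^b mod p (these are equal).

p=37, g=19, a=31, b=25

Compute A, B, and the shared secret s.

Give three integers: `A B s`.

A = 19^31 mod 37  (bits of 31 = 11111)
  bit 0 = 1: r = r^2 * 19 mod 37 = 1^2 * 19 = 1*19 = 19
  bit 1 = 1: r = r^2 * 19 mod 37 = 19^2 * 19 = 28*19 = 14
  bit 2 = 1: r = r^2 * 19 mod 37 = 14^2 * 19 = 11*19 = 24
  bit 3 = 1: r = r^2 * 19 mod 37 = 24^2 * 19 = 21*19 = 29
  bit 4 = 1: r = r^2 * 19 mod 37 = 29^2 * 19 = 27*19 = 32
  -> A = 32
B = 19^25 mod 37  (bits of 25 = 11001)
  bit 0 = 1: r = r^2 * 19 mod 37 = 1^2 * 19 = 1*19 = 19
  bit 1 = 1: r = r^2 * 19 mod 37 = 19^2 * 19 = 28*19 = 14
  bit 2 = 0: r = r^2 mod 37 = 14^2 = 11
  bit 3 = 0: r = r^2 mod 37 = 11^2 = 10
  bit 4 = 1: r = r^2 * 19 mod 37 = 10^2 * 19 = 26*19 = 13
  -> B = 13
s = B^a = 13^31 mod 37  (bits of 31 = 11111)
  bit 0 = 1: r = r^2 * 13 mod 37 = 1^2 * 13 = 1*13 = 13
  bit 1 = 1: r = r^2 * 13 mod 37 = 13^2 * 13 = 21*13 = 14
  bit 2 = 1: r = r^2 * 13 mod 37 = 14^2 * 13 = 11*13 = 32
  bit 3 = 1: r = r^2 * 13 mod 37 = 32^2 * 13 = 25*13 = 29
  bit 4 = 1: r = r^2 * 13 mod 37 = 29^2 * 13 = 27*13 = 18
  -> s = B^a = 18

Answer: 32 13 18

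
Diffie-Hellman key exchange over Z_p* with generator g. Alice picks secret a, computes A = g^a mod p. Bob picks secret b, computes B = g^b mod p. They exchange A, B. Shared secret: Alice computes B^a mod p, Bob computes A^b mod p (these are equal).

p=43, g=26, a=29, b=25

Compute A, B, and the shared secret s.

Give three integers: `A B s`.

A = 26^29 mod 43  (bits of 29 = 11101)
  bit 0 = 1: r = r^2 * 26 mod 43 = 1^2 * 26 = 1*26 = 26
  bit 1 = 1: r = r^2 * 26 mod 43 = 26^2 * 26 = 31*26 = 32
  bit 2 = 1: r = r^2 * 26 mod 43 = 32^2 * 26 = 35*26 = 7
  bit 3 = 0: r = r^2 mod 43 = 7^2 = 6
  bit 4 = 1: r = r^2 * 26 mod 43 = 6^2 * 26 = 36*26 = 33
  -> A = 33
B = 26^25 mod 43  (bits of 25 = 11001)
  bit 0 = 1: r = r^2 * 26 mod 43 = 1^2 * 26 = 1*26 = 26
  bit 1 = 1: r = r^2 * 26 mod 43 = 26^2 * 26 = 31*26 = 32
  bit 2 = 0: r = r^2 mod 43 = 32^2 = 35
  bit 3 = 0: r = r^2 mod 43 = 35^2 = 21
  bit 4 = 1: r = r^2 * 26 mod 43 = 21^2 * 26 = 11*26 = 28
  -> B = 28
s = B^a = 28^29 mod 43  (bits of 29 = 11101)
  bit 0 = 1: r = r^2 * 28 mod 43 = 1^2 * 28 = 1*28 = 28
  bit 1 = 1: r = r^2 * 28 mod 43 = 28^2 * 28 = 10*28 = 22
  bit 2 = 1: r = r^2 * 28 mod 43 = 22^2 * 28 = 11*28 = 7
  bit 3 = 0: r = r^2 mod 43 = 7^2 = 6
  bit 4 = 1: r = r^2 * 28 mod 43 = 6^2 * 28 = 36*28 = 19
  -> s = B^a = 19

Answer: 33 28 19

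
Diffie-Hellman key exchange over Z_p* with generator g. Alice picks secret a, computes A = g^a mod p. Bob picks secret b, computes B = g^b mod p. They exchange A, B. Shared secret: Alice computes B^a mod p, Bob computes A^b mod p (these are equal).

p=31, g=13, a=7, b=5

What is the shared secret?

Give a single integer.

A = 13^7 mod 31  (bits of 7 = 111)
  bit 0 = 1: r = r^2 * 13 mod 31 = 1^2 * 13 = 1*13 = 13
  bit 1 = 1: r = r^2 * 13 mod 31 = 13^2 * 13 = 14*13 = 27
  bit 2 = 1: r = r^2 * 13 mod 31 = 27^2 * 13 = 16*13 = 22
  -> A = 22
B = 13^5 mod 31  (bits of 5 = 101)
  bit 0 = 1: r = r^2 * 13 mod 31 = 1^2 * 13 = 1*13 = 13
  bit 1 = 0: r = r^2 mod 31 = 13^2 = 14
  bit 2 = 1: r = r^2 * 13 mod 31 = 14^2 * 13 = 10*13 = 6
  -> B = 6
s = B^a = 6^7 mod 31  (bits of 7 = 111)
  bit 0 = 1: r = r^2 * 6 mod 31 = 1^2 * 6 = 1*6 = 6
  bit 1 = 1: r = r^2 * 6 mod 31 = 6^2 * 6 = 5*6 = 30
  bit 2 = 1: r = r^2 * 6 mod 31 = 30^2 * 6 = 1*6 = 6
  -> s = B^a = 6

Answer: 6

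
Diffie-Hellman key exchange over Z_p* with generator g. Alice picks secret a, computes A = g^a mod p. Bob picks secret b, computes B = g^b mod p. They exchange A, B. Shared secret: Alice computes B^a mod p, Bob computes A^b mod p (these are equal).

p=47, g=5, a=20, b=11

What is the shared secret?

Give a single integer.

A = 5^20 mod 47  (bits of 20 = 10100)
  bit 0 = 1: r = r^2 * 5 mod 47 = 1^2 * 5 = 1*5 = 5
  bit 1 = 0: r = r^2 mod 47 = 5^2 = 25
  bit 2 = 1: r = r^2 * 5 mod 47 = 25^2 * 5 = 14*5 = 23
  bit 3 = 0: r = r^2 mod 47 = 23^2 = 12
  bit 4 = 0: r = r^2 mod 47 = 12^2 = 3
  -> A = 3
B = 5^11 mod 47  (bits of 11 = 1011)
  bit 0 = 1: r = r^2 * 5 mod 47 = 1^2 * 5 = 1*5 = 5
  bit 1 = 0: r = r^2 mod 47 = 5^2 = 25
  bit 2 = 1: r = r^2 * 5 mod 47 = 25^2 * 5 = 14*5 = 23
  bit 3 = 1: r = r^2 * 5 mod 47 = 23^2 * 5 = 12*5 = 13
  -> B = 13
s = B^a = 13^20 mod 47  (bits of 20 = 10100)
  bit 0 = 1: r = r^2 * 13 mod 47 = 1^2 * 13 = 1*13 = 13
  bit 1 = 0: r = r^2 mod 47 = 13^2 = 28
  bit 2 = 1: r = r^2 * 13 mod 47 = 28^2 * 13 = 32*13 = 40
  bit 3 = 0: r = r^2 mod 47 = 40^2 = 2
  bit 4 = 0: r = r^2 mod 47 = 2^2 = 4
  -> s = B^a = 4

Answer: 4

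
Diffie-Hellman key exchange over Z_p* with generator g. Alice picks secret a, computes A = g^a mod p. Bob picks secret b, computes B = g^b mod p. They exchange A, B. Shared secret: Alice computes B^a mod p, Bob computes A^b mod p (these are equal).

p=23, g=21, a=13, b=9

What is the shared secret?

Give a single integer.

Answer: 10

Derivation:
A = 21^13 mod 23  (bits of 13 = 1101)
  bit 0 = 1: r = r^2 * 21 mod 23 = 1^2 * 21 = 1*21 = 21
  bit 1 = 1: r = r^2 * 21 mod 23 = 21^2 * 21 = 4*21 = 15
  bit 2 = 0: r = r^2 mod 23 = 15^2 = 18
  bit 3 = 1: r = r^2 * 21 mod 23 = 18^2 * 21 = 2*21 = 19
  -> A = 19
B = 21^9 mod 23  (bits of 9 = 1001)
  bit 0 = 1: r = r^2 * 21 mod 23 = 1^2 * 21 = 1*21 = 21
  bit 1 = 0: r = r^2 mod 23 = 21^2 = 4
  bit 2 = 0: r = r^2 mod 23 = 4^2 = 16
  bit 3 = 1: r = r^2 * 21 mod 23 = 16^2 * 21 = 3*21 = 17
  -> B = 17
s = B^a = 17^13 mod 23  (bits of 13 = 1101)
  bit 0 = 1: r = r^2 * 17 mod 23 = 1^2 * 17 = 1*17 = 17
  bit 1 = 1: r = r^2 * 17 mod 23 = 17^2 * 17 = 13*17 = 14
  bit 2 = 0: r = r^2 mod 23 = 14^2 = 12
  bit 3 = 1: r = r^2 * 17 mod 23 = 12^2 * 17 = 6*17 = 10
  -> s = B^a = 10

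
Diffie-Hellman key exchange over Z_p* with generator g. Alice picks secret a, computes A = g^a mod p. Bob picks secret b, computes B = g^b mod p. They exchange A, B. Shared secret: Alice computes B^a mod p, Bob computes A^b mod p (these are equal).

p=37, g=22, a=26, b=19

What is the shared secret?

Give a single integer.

A = 22^26 mod 37  (bits of 26 = 11010)
  bit 0 = 1: r = r^2 * 22 mod 37 = 1^2 * 22 = 1*22 = 22
  bit 1 = 1: r = r^2 * 22 mod 37 = 22^2 * 22 = 3*22 = 29
  bit 2 = 0: r = r^2 mod 37 = 29^2 = 27
  bit 3 = 1: r = r^2 * 22 mod 37 = 27^2 * 22 = 26*22 = 17
  bit 4 = 0: r = r^2 mod 37 = 17^2 = 30
  -> A = 30
B = 22^19 mod 37  (bits of 19 = 10011)
  bit 0 = 1: r = r^2 * 22 mod 37 = 1^2 * 22 = 1*22 = 22
  bit 1 = 0: r = r^2 mod 37 = 22^2 = 3
  bit 2 = 0: r = r^2 mod 37 = 3^2 = 9
  bit 3 = 1: r = r^2 * 22 mod 37 = 9^2 * 22 = 7*22 = 6
  bit 4 = 1: r = r^2 * 22 mod 37 = 6^2 * 22 = 36*22 = 15
  -> B = 15
s = B^a = 15^26 mod 37  (bits of 26 = 11010)
  bit 0 = 1: r = r^2 * 15 mod 37 = 1^2 * 15 = 1*15 = 15
  bit 1 = 1: r = r^2 * 15 mod 37 = 15^2 * 15 = 3*15 = 8
  bit 2 = 0: r = r^2 mod 37 = 8^2 = 27
  bit 3 = 1: r = r^2 * 15 mod 37 = 27^2 * 15 = 26*15 = 20
  bit 4 = 0: r = r^2 mod 37 = 20^2 = 30
  -> s = B^a = 30

Answer: 30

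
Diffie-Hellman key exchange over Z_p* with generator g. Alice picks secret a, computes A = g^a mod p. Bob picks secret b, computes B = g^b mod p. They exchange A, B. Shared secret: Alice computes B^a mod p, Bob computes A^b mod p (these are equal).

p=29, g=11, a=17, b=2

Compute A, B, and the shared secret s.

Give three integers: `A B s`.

Answer: 3 5 9

Derivation:
A = 11^17 mod 29  (bits of 17 = 10001)
  bit 0 = 1: r = r^2 * 11 mod 29 = 1^2 * 11 = 1*11 = 11
  bit 1 = 0: r = r^2 mod 29 = 11^2 = 5
  bit 2 = 0: r = r^2 mod 29 = 5^2 = 25
  bit 3 = 0: r = r^2 mod 29 = 25^2 = 16
  bit 4 = 1: r = r^2 * 11 mod 29 = 16^2 * 11 = 24*11 = 3
  -> A = 3
B = 11^2 mod 29  (bits of 2 = 10)
  bit 0 = 1: r = r^2 * 11 mod 29 = 1^2 * 11 = 1*11 = 11
  bit 1 = 0: r = r^2 mod 29 = 11^2 = 5
  -> B = 5
s = B^a = 5^17 mod 29  (bits of 17 = 10001)
  bit 0 = 1: r = r^2 * 5 mod 29 = 1^2 * 5 = 1*5 = 5
  bit 1 = 0: r = r^2 mod 29 = 5^2 = 25
  bit 2 = 0: r = r^2 mod 29 = 25^2 = 16
  bit 3 = 0: r = r^2 mod 29 = 16^2 = 24
  bit 4 = 1: r = r^2 * 5 mod 29 = 24^2 * 5 = 25*5 = 9
  -> s = B^a = 9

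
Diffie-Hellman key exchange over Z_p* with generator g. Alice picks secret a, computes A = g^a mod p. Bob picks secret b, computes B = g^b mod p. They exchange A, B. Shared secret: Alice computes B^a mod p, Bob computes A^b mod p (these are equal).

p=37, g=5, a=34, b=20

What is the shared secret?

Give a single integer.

Answer: 9

Derivation:
A = 5^34 mod 37  (bits of 34 = 100010)
  bit 0 = 1: r = r^2 * 5 mod 37 = 1^2 * 5 = 1*5 = 5
  bit 1 = 0: r = r^2 mod 37 = 5^2 = 25
  bit 2 = 0: r = r^2 mod 37 = 25^2 = 33
  bit 3 = 0: r = r^2 mod 37 = 33^2 = 16
  bit 4 = 1: r = r^2 * 5 mod 37 = 16^2 * 5 = 34*5 = 22
  bit 5 = 0: r = r^2 mod 37 = 22^2 = 3
  -> A = 3
B = 5^20 mod 37  (bits of 20 = 10100)
  bit 0 = 1: r = r^2 * 5 mod 37 = 1^2 * 5 = 1*5 = 5
  bit 1 = 0: r = r^2 mod 37 = 5^2 = 25
  bit 2 = 1: r = r^2 * 5 mod 37 = 25^2 * 5 = 33*5 = 17
  bit 3 = 0: r = r^2 mod 37 = 17^2 = 30
  bit 4 = 0: r = r^2 mod 37 = 30^2 = 12
  -> B = 12
s = B^a = 12^34 mod 37  (bits of 34 = 100010)
  bit 0 = 1: r = r^2 * 12 mod 37 = 1^2 * 12 = 1*12 = 12
  bit 1 = 0: r = r^2 mod 37 = 12^2 = 33
  bit 2 = 0: r = r^2 mod 37 = 33^2 = 16
  bit 3 = 0: r = r^2 mod 37 = 16^2 = 34
  bit 4 = 1: r = r^2 * 12 mod 37 = 34^2 * 12 = 9*12 = 34
  bit 5 = 0: r = r^2 mod 37 = 34^2 = 9
  -> s = B^a = 9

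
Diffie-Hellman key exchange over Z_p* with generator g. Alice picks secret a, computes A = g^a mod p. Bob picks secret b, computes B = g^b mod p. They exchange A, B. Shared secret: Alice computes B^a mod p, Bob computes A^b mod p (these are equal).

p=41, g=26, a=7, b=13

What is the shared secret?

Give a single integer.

Answer: 12

Derivation:
A = 26^7 mod 41  (bits of 7 = 111)
  bit 0 = 1: r = r^2 * 26 mod 41 = 1^2 * 26 = 1*26 = 26
  bit 1 = 1: r = r^2 * 26 mod 41 = 26^2 * 26 = 20*26 = 28
  bit 2 = 1: r = r^2 * 26 mod 41 = 28^2 * 26 = 5*26 = 7
  -> A = 7
B = 26^13 mod 41  (bits of 13 = 1101)
  bit 0 = 1: r = r^2 * 26 mod 41 = 1^2 * 26 = 1*26 = 26
  bit 1 = 1: r = r^2 * 26 mod 41 = 26^2 * 26 = 20*26 = 28
  bit 2 = 0: r = r^2 mod 41 = 28^2 = 5
  bit 3 = 1: r = r^2 * 26 mod 41 = 5^2 * 26 = 25*26 = 35
  -> B = 35
s = B^a = 35^7 mod 41  (bits of 7 = 111)
  bit 0 = 1: r = r^2 * 35 mod 41 = 1^2 * 35 = 1*35 = 35
  bit 1 = 1: r = r^2 * 35 mod 41 = 35^2 * 35 = 36*35 = 30
  bit 2 = 1: r = r^2 * 35 mod 41 = 30^2 * 35 = 39*35 = 12
  -> s = B^a = 12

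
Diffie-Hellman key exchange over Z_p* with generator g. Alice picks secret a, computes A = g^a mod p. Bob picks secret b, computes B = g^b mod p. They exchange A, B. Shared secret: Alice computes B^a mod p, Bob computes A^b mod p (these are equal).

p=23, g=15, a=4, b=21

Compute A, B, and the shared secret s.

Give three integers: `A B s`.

A = 15^4 mod 23  (bits of 4 = 100)
  bit 0 = 1: r = r^2 * 15 mod 23 = 1^2 * 15 = 1*15 = 15
  bit 1 = 0: r = r^2 mod 23 = 15^2 = 18
  bit 2 = 0: r = r^2 mod 23 = 18^2 = 2
  -> A = 2
B = 15^21 mod 23  (bits of 21 = 10101)
  bit 0 = 1: r = r^2 * 15 mod 23 = 1^2 * 15 = 1*15 = 15
  bit 1 = 0: r = r^2 mod 23 = 15^2 = 18
  bit 2 = 1: r = r^2 * 15 mod 23 = 18^2 * 15 = 2*15 = 7
  bit 3 = 0: r = r^2 mod 23 = 7^2 = 3
  bit 4 = 1: r = r^2 * 15 mod 23 = 3^2 * 15 = 9*15 = 20
  -> B = 20
s = B^a = 20^4 mod 23  (bits of 4 = 100)
  bit 0 = 1: r = r^2 * 20 mod 23 = 1^2 * 20 = 1*20 = 20
  bit 1 = 0: r = r^2 mod 23 = 20^2 = 9
  bit 2 = 0: r = r^2 mod 23 = 9^2 = 12
  -> s = B^a = 12

Answer: 2 20 12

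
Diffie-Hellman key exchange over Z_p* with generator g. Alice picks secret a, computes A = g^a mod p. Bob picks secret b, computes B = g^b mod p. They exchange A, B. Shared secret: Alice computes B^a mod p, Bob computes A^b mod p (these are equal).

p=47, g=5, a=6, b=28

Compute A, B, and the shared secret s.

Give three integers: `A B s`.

Answer: 21 24 36

Derivation:
A = 5^6 mod 47  (bits of 6 = 110)
  bit 0 = 1: r = r^2 * 5 mod 47 = 1^2 * 5 = 1*5 = 5
  bit 1 = 1: r = r^2 * 5 mod 47 = 5^2 * 5 = 25*5 = 31
  bit 2 = 0: r = r^2 mod 47 = 31^2 = 21
  -> A = 21
B = 5^28 mod 47  (bits of 28 = 11100)
  bit 0 = 1: r = r^2 * 5 mod 47 = 1^2 * 5 = 1*5 = 5
  bit 1 = 1: r = r^2 * 5 mod 47 = 5^2 * 5 = 25*5 = 31
  bit 2 = 1: r = r^2 * 5 mod 47 = 31^2 * 5 = 21*5 = 11
  bit 3 = 0: r = r^2 mod 47 = 11^2 = 27
  bit 4 = 0: r = r^2 mod 47 = 27^2 = 24
  -> B = 24
s = B^a = 24^6 mod 47  (bits of 6 = 110)
  bit 0 = 1: r = r^2 * 24 mod 47 = 1^2 * 24 = 1*24 = 24
  bit 1 = 1: r = r^2 * 24 mod 47 = 24^2 * 24 = 12*24 = 6
  bit 2 = 0: r = r^2 mod 47 = 6^2 = 36
  -> s = B^a = 36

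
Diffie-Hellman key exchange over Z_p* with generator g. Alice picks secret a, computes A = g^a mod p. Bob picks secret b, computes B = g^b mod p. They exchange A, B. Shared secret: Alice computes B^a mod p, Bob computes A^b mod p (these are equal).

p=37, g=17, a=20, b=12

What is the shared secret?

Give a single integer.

A = 17^20 mod 37  (bits of 20 = 10100)
  bit 0 = 1: r = r^2 * 17 mod 37 = 1^2 * 17 = 1*17 = 17
  bit 1 = 0: r = r^2 mod 37 = 17^2 = 30
  bit 2 = 1: r = r^2 * 17 mod 37 = 30^2 * 17 = 12*17 = 19
  bit 3 = 0: r = r^2 mod 37 = 19^2 = 28
  bit 4 = 0: r = r^2 mod 37 = 28^2 = 7
  -> A = 7
B = 17^12 mod 37  (bits of 12 = 1100)
  bit 0 = 1: r = r^2 * 17 mod 37 = 1^2 * 17 = 1*17 = 17
  bit 1 = 1: r = r^2 * 17 mod 37 = 17^2 * 17 = 30*17 = 29
  bit 2 = 0: r = r^2 mod 37 = 29^2 = 27
  bit 3 = 0: r = r^2 mod 37 = 27^2 = 26
  -> B = 26
s = B^a = 26^20 mod 37  (bits of 20 = 10100)
  bit 0 = 1: r = r^2 * 26 mod 37 = 1^2 * 26 = 1*26 = 26
  bit 1 = 0: r = r^2 mod 37 = 26^2 = 10
  bit 2 = 1: r = r^2 * 26 mod 37 = 10^2 * 26 = 26*26 = 10
  bit 3 = 0: r = r^2 mod 37 = 10^2 = 26
  bit 4 = 0: r = r^2 mod 37 = 26^2 = 10
  -> s = B^a = 10

Answer: 10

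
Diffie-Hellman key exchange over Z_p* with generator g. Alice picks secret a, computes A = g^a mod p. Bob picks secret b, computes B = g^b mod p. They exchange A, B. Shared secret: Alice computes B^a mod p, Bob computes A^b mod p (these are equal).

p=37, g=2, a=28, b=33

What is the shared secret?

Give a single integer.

Answer: 10

Derivation:
A = 2^28 mod 37  (bits of 28 = 11100)
  bit 0 = 1: r = r^2 * 2 mod 37 = 1^2 * 2 = 1*2 = 2
  bit 1 = 1: r = r^2 * 2 mod 37 = 2^2 * 2 = 4*2 = 8
  bit 2 = 1: r = r^2 * 2 mod 37 = 8^2 * 2 = 27*2 = 17
  bit 3 = 0: r = r^2 mod 37 = 17^2 = 30
  bit 4 = 0: r = r^2 mod 37 = 30^2 = 12
  -> A = 12
B = 2^33 mod 37  (bits of 33 = 100001)
  bit 0 = 1: r = r^2 * 2 mod 37 = 1^2 * 2 = 1*2 = 2
  bit 1 = 0: r = r^2 mod 37 = 2^2 = 4
  bit 2 = 0: r = r^2 mod 37 = 4^2 = 16
  bit 3 = 0: r = r^2 mod 37 = 16^2 = 34
  bit 4 = 0: r = r^2 mod 37 = 34^2 = 9
  bit 5 = 1: r = r^2 * 2 mod 37 = 9^2 * 2 = 7*2 = 14
  -> B = 14
s = B^a = 14^28 mod 37  (bits of 28 = 11100)
  bit 0 = 1: r = r^2 * 14 mod 37 = 1^2 * 14 = 1*14 = 14
  bit 1 = 1: r = r^2 * 14 mod 37 = 14^2 * 14 = 11*14 = 6
  bit 2 = 1: r = r^2 * 14 mod 37 = 6^2 * 14 = 36*14 = 23
  bit 3 = 0: r = r^2 mod 37 = 23^2 = 11
  bit 4 = 0: r = r^2 mod 37 = 11^2 = 10
  -> s = B^a = 10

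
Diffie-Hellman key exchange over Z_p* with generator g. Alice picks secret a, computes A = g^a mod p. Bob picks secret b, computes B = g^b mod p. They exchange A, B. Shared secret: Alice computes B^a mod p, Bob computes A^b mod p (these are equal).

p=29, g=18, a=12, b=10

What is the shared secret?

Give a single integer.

A = 18^12 mod 29  (bits of 12 = 1100)
  bit 0 = 1: r = r^2 * 18 mod 29 = 1^2 * 18 = 1*18 = 18
  bit 1 = 1: r = r^2 * 18 mod 29 = 18^2 * 18 = 5*18 = 3
  bit 2 = 0: r = r^2 mod 29 = 3^2 = 9
  bit 3 = 0: r = r^2 mod 29 = 9^2 = 23
  -> A = 23
B = 18^10 mod 29  (bits of 10 = 1010)
  bit 0 = 1: r = r^2 * 18 mod 29 = 1^2 * 18 = 1*18 = 18
  bit 1 = 0: r = r^2 mod 29 = 18^2 = 5
  bit 2 = 1: r = r^2 * 18 mod 29 = 5^2 * 18 = 25*18 = 15
  bit 3 = 0: r = r^2 mod 29 = 15^2 = 22
  -> B = 22
s = B^a = 22^12 mod 29  (bits of 12 = 1100)
  bit 0 = 1: r = r^2 * 22 mod 29 = 1^2 * 22 = 1*22 = 22
  bit 1 = 1: r = r^2 * 22 mod 29 = 22^2 * 22 = 20*22 = 5
  bit 2 = 0: r = r^2 mod 29 = 5^2 = 25
  bit 3 = 0: r = r^2 mod 29 = 25^2 = 16
  -> s = B^a = 16

Answer: 16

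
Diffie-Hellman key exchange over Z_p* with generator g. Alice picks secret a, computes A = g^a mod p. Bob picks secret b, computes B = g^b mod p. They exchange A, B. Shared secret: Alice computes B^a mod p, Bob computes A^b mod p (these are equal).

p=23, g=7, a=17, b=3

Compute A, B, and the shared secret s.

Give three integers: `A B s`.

Answer: 19 21 5

Derivation:
A = 7^17 mod 23  (bits of 17 = 10001)
  bit 0 = 1: r = r^2 * 7 mod 23 = 1^2 * 7 = 1*7 = 7
  bit 1 = 0: r = r^2 mod 23 = 7^2 = 3
  bit 2 = 0: r = r^2 mod 23 = 3^2 = 9
  bit 3 = 0: r = r^2 mod 23 = 9^2 = 12
  bit 4 = 1: r = r^2 * 7 mod 23 = 12^2 * 7 = 6*7 = 19
  -> A = 19
B = 7^3 mod 23  (bits of 3 = 11)
  bit 0 = 1: r = r^2 * 7 mod 23 = 1^2 * 7 = 1*7 = 7
  bit 1 = 1: r = r^2 * 7 mod 23 = 7^2 * 7 = 3*7 = 21
  -> B = 21
s = B^a = 21^17 mod 23  (bits of 17 = 10001)
  bit 0 = 1: r = r^2 * 21 mod 23 = 1^2 * 21 = 1*21 = 21
  bit 1 = 0: r = r^2 mod 23 = 21^2 = 4
  bit 2 = 0: r = r^2 mod 23 = 4^2 = 16
  bit 3 = 0: r = r^2 mod 23 = 16^2 = 3
  bit 4 = 1: r = r^2 * 21 mod 23 = 3^2 * 21 = 9*21 = 5
  -> s = B^a = 5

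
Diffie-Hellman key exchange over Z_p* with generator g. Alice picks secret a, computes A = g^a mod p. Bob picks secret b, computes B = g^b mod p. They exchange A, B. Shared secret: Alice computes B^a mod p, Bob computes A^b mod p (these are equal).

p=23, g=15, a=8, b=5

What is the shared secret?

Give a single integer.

A = 15^8 mod 23  (bits of 8 = 1000)
  bit 0 = 1: r = r^2 * 15 mod 23 = 1^2 * 15 = 1*15 = 15
  bit 1 = 0: r = r^2 mod 23 = 15^2 = 18
  bit 2 = 0: r = r^2 mod 23 = 18^2 = 2
  bit 3 = 0: r = r^2 mod 23 = 2^2 = 4
  -> A = 4
B = 15^5 mod 23  (bits of 5 = 101)
  bit 0 = 1: r = r^2 * 15 mod 23 = 1^2 * 15 = 1*15 = 15
  bit 1 = 0: r = r^2 mod 23 = 15^2 = 18
  bit 2 = 1: r = r^2 * 15 mod 23 = 18^2 * 15 = 2*15 = 7
  -> B = 7
s = B^a = 7^8 mod 23  (bits of 8 = 1000)
  bit 0 = 1: r = r^2 * 7 mod 23 = 1^2 * 7 = 1*7 = 7
  bit 1 = 0: r = r^2 mod 23 = 7^2 = 3
  bit 2 = 0: r = r^2 mod 23 = 3^2 = 9
  bit 3 = 0: r = r^2 mod 23 = 9^2 = 12
  -> s = B^a = 12

Answer: 12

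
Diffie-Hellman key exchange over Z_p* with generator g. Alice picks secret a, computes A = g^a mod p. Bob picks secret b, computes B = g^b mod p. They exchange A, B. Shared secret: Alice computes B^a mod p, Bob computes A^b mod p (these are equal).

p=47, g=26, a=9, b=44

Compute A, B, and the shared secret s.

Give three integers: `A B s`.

Answer: 39 34 36

Derivation:
A = 26^9 mod 47  (bits of 9 = 1001)
  bit 0 = 1: r = r^2 * 26 mod 47 = 1^2 * 26 = 1*26 = 26
  bit 1 = 0: r = r^2 mod 47 = 26^2 = 18
  bit 2 = 0: r = r^2 mod 47 = 18^2 = 42
  bit 3 = 1: r = r^2 * 26 mod 47 = 42^2 * 26 = 25*26 = 39
  -> A = 39
B = 26^44 mod 47  (bits of 44 = 101100)
  bit 0 = 1: r = r^2 * 26 mod 47 = 1^2 * 26 = 1*26 = 26
  bit 1 = 0: r = r^2 mod 47 = 26^2 = 18
  bit 2 = 1: r = r^2 * 26 mod 47 = 18^2 * 26 = 42*26 = 11
  bit 3 = 1: r = r^2 * 26 mod 47 = 11^2 * 26 = 27*26 = 44
  bit 4 = 0: r = r^2 mod 47 = 44^2 = 9
  bit 5 = 0: r = r^2 mod 47 = 9^2 = 34
  -> B = 34
s = B^a = 34^9 mod 47  (bits of 9 = 1001)
  bit 0 = 1: r = r^2 * 34 mod 47 = 1^2 * 34 = 1*34 = 34
  bit 1 = 0: r = r^2 mod 47 = 34^2 = 28
  bit 2 = 0: r = r^2 mod 47 = 28^2 = 32
  bit 3 = 1: r = r^2 * 34 mod 47 = 32^2 * 34 = 37*34 = 36
  -> s = B^a = 36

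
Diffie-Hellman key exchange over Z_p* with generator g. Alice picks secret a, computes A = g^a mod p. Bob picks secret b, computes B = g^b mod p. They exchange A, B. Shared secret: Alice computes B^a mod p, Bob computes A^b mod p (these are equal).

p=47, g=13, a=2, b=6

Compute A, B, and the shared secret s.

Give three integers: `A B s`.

A = 13^2 mod 47  (bits of 2 = 10)
  bit 0 = 1: r = r^2 * 13 mod 47 = 1^2 * 13 = 1*13 = 13
  bit 1 = 0: r = r^2 mod 47 = 13^2 = 28
  -> A = 28
B = 13^6 mod 47  (bits of 6 = 110)
  bit 0 = 1: r = r^2 * 13 mod 47 = 1^2 * 13 = 1*13 = 13
  bit 1 = 1: r = r^2 * 13 mod 47 = 13^2 * 13 = 28*13 = 35
  bit 2 = 0: r = r^2 mod 47 = 35^2 = 3
  -> B = 3
s = B^a = 3^2 mod 47  (bits of 2 = 10)
  bit 0 = 1: r = r^2 * 3 mod 47 = 1^2 * 3 = 1*3 = 3
  bit 1 = 0: r = r^2 mod 47 = 3^2 = 9
  -> s = B^a = 9

Answer: 28 3 9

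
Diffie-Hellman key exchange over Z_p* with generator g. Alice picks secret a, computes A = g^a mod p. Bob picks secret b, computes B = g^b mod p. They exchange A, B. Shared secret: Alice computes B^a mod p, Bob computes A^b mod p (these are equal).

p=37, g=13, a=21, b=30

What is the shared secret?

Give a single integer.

Answer: 36

Derivation:
A = 13^21 mod 37  (bits of 21 = 10101)
  bit 0 = 1: r = r^2 * 13 mod 37 = 1^2 * 13 = 1*13 = 13
  bit 1 = 0: r = r^2 mod 37 = 13^2 = 21
  bit 2 = 1: r = r^2 * 13 mod 37 = 21^2 * 13 = 34*13 = 35
  bit 3 = 0: r = r^2 mod 37 = 35^2 = 4
  bit 4 = 1: r = r^2 * 13 mod 37 = 4^2 * 13 = 16*13 = 23
  -> A = 23
B = 13^30 mod 37  (bits of 30 = 11110)
  bit 0 = 1: r = r^2 * 13 mod 37 = 1^2 * 13 = 1*13 = 13
  bit 1 = 1: r = r^2 * 13 mod 37 = 13^2 * 13 = 21*13 = 14
  bit 2 = 1: r = r^2 * 13 mod 37 = 14^2 * 13 = 11*13 = 32
  bit 3 = 1: r = r^2 * 13 mod 37 = 32^2 * 13 = 25*13 = 29
  bit 4 = 0: r = r^2 mod 37 = 29^2 = 27
  -> B = 27
s = B^a = 27^21 mod 37  (bits of 21 = 10101)
  bit 0 = 1: r = r^2 * 27 mod 37 = 1^2 * 27 = 1*27 = 27
  bit 1 = 0: r = r^2 mod 37 = 27^2 = 26
  bit 2 = 1: r = r^2 * 27 mod 37 = 26^2 * 27 = 10*27 = 11
  bit 3 = 0: r = r^2 mod 37 = 11^2 = 10
  bit 4 = 1: r = r^2 * 27 mod 37 = 10^2 * 27 = 26*27 = 36
  -> s = B^a = 36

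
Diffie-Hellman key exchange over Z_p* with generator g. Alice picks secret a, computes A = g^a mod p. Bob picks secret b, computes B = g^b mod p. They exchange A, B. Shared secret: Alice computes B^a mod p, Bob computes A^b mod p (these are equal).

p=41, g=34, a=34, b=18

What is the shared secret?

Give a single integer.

A = 34^34 mod 41  (bits of 34 = 100010)
  bit 0 = 1: r = r^2 * 34 mod 41 = 1^2 * 34 = 1*34 = 34
  bit 1 = 0: r = r^2 mod 41 = 34^2 = 8
  bit 2 = 0: r = r^2 mod 41 = 8^2 = 23
  bit 3 = 0: r = r^2 mod 41 = 23^2 = 37
  bit 4 = 1: r = r^2 * 34 mod 41 = 37^2 * 34 = 16*34 = 11
  bit 5 = 0: r = r^2 mod 41 = 11^2 = 39
  -> A = 39
B = 34^18 mod 41  (bits of 18 = 10010)
  bit 0 = 1: r = r^2 * 34 mod 41 = 1^2 * 34 = 1*34 = 34
  bit 1 = 0: r = r^2 mod 41 = 34^2 = 8
  bit 2 = 0: r = r^2 mod 41 = 8^2 = 23
  bit 3 = 1: r = r^2 * 34 mod 41 = 23^2 * 34 = 37*34 = 28
  bit 4 = 0: r = r^2 mod 41 = 28^2 = 5
  -> B = 5
s = B^a = 5^34 mod 41  (bits of 34 = 100010)
  bit 0 = 1: r = r^2 * 5 mod 41 = 1^2 * 5 = 1*5 = 5
  bit 1 = 0: r = r^2 mod 41 = 5^2 = 25
  bit 2 = 0: r = r^2 mod 41 = 25^2 = 10
  bit 3 = 0: r = r^2 mod 41 = 10^2 = 18
  bit 4 = 1: r = r^2 * 5 mod 41 = 18^2 * 5 = 37*5 = 21
  bit 5 = 0: r = r^2 mod 41 = 21^2 = 31
  -> s = B^a = 31

Answer: 31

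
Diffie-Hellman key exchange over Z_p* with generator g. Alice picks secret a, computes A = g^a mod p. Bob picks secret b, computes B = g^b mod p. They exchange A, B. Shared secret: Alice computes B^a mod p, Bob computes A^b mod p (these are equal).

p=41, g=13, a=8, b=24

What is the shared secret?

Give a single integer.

A = 13^8 mod 41  (bits of 8 = 1000)
  bit 0 = 1: r = r^2 * 13 mod 41 = 1^2 * 13 = 1*13 = 13
  bit 1 = 0: r = r^2 mod 41 = 13^2 = 5
  bit 2 = 0: r = r^2 mod 41 = 5^2 = 25
  bit 3 = 0: r = r^2 mod 41 = 25^2 = 10
  -> A = 10
B = 13^24 mod 41  (bits of 24 = 11000)
  bit 0 = 1: r = r^2 * 13 mod 41 = 1^2 * 13 = 1*13 = 13
  bit 1 = 1: r = r^2 * 13 mod 41 = 13^2 * 13 = 5*13 = 24
  bit 2 = 0: r = r^2 mod 41 = 24^2 = 2
  bit 3 = 0: r = r^2 mod 41 = 2^2 = 4
  bit 4 = 0: r = r^2 mod 41 = 4^2 = 16
  -> B = 16
s = B^a = 16^8 mod 41  (bits of 8 = 1000)
  bit 0 = 1: r = r^2 * 16 mod 41 = 1^2 * 16 = 1*16 = 16
  bit 1 = 0: r = r^2 mod 41 = 16^2 = 10
  bit 2 = 0: r = r^2 mod 41 = 10^2 = 18
  bit 3 = 0: r = r^2 mod 41 = 18^2 = 37
  -> s = B^a = 37

Answer: 37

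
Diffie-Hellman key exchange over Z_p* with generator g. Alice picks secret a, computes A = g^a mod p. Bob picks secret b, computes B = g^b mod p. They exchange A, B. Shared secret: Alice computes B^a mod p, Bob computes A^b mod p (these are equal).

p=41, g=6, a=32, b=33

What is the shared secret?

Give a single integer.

Answer: 18

Derivation:
A = 6^32 mod 41  (bits of 32 = 100000)
  bit 0 = 1: r = r^2 * 6 mod 41 = 1^2 * 6 = 1*6 = 6
  bit 1 = 0: r = r^2 mod 41 = 6^2 = 36
  bit 2 = 0: r = r^2 mod 41 = 36^2 = 25
  bit 3 = 0: r = r^2 mod 41 = 25^2 = 10
  bit 4 = 0: r = r^2 mod 41 = 10^2 = 18
  bit 5 = 0: r = r^2 mod 41 = 18^2 = 37
  -> A = 37
B = 6^33 mod 41  (bits of 33 = 100001)
  bit 0 = 1: r = r^2 * 6 mod 41 = 1^2 * 6 = 1*6 = 6
  bit 1 = 0: r = r^2 mod 41 = 6^2 = 36
  bit 2 = 0: r = r^2 mod 41 = 36^2 = 25
  bit 3 = 0: r = r^2 mod 41 = 25^2 = 10
  bit 4 = 0: r = r^2 mod 41 = 10^2 = 18
  bit 5 = 1: r = r^2 * 6 mod 41 = 18^2 * 6 = 37*6 = 17
  -> B = 17
s = B^a = 17^32 mod 41  (bits of 32 = 100000)
  bit 0 = 1: r = r^2 * 17 mod 41 = 1^2 * 17 = 1*17 = 17
  bit 1 = 0: r = r^2 mod 41 = 17^2 = 2
  bit 2 = 0: r = r^2 mod 41 = 2^2 = 4
  bit 3 = 0: r = r^2 mod 41 = 4^2 = 16
  bit 4 = 0: r = r^2 mod 41 = 16^2 = 10
  bit 5 = 0: r = r^2 mod 41 = 10^2 = 18
  -> s = B^a = 18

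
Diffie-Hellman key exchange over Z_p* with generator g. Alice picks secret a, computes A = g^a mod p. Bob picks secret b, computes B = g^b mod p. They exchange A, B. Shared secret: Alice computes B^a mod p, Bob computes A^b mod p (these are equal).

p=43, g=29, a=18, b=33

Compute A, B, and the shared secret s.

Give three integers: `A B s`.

Answer: 16 32 21

Derivation:
A = 29^18 mod 43  (bits of 18 = 10010)
  bit 0 = 1: r = r^2 * 29 mod 43 = 1^2 * 29 = 1*29 = 29
  bit 1 = 0: r = r^2 mod 43 = 29^2 = 24
  bit 2 = 0: r = r^2 mod 43 = 24^2 = 17
  bit 3 = 1: r = r^2 * 29 mod 43 = 17^2 * 29 = 31*29 = 39
  bit 4 = 0: r = r^2 mod 43 = 39^2 = 16
  -> A = 16
B = 29^33 mod 43  (bits of 33 = 100001)
  bit 0 = 1: r = r^2 * 29 mod 43 = 1^2 * 29 = 1*29 = 29
  bit 1 = 0: r = r^2 mod 43 = 29^2 = 24
  bit 2 = 0: r = r^2 mod 43 = 24^2 = 17
  bit 3 = 0: r = r^2 mod 43 = 17^2 = 31
  bit 4 = 0: r = r^2 mod 43 = 31^2 = 15
  bit 5 = 1: r = r^2 * 29 mod 43 = 15^2 * 29 = 10*29 = 32
  -> B = 32
s = B^a = 32^18 mod 43  (bits of 18 = 10010)
  bit 0 = 1: r = r^2 * 32 mod 43 = 1^2 * 32 = 1*32 = 32
  bit 1 = 0: r = r^2 mod 43 = 32^2 = 35
  bit 2 = 0: r = r^2 mod 43 = 35^2 = 21
  bit 3 = 1: r = r^2 * 32 mod 43 = 21^2 * 32 = 11*32 = 8
  bit 4 = 0: r = r^2 mod 43 = 8^2 = 21
  -> s = B^a = 21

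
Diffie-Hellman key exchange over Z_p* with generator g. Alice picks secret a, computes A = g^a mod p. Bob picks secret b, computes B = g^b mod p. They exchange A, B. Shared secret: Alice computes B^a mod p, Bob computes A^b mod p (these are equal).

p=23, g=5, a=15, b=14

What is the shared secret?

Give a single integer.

A = 5^15 mod 23  (bits of 15 = 1111)
  bit 0 = 1: r = r^2 * 5 mod 23 = 1^2 * 5 = 1*5 = 5
  bit 1 = 1: r = r^2 * 5 mod 23 = 5^2 * 5 = 2*5 = 10
  bit 2 = 1: r = r^2 * 5 mod 23 = 10^2 * 5 = 8*5 = 17
  bit 3 = 1: r = r^2 * 5 mod 23 = 17^2 * 5 = 13*5 = 19
  -> A = 19
B = 5^14 mod 23  (bits of 14 = 1110)
  bit 0 = 1: r = r^2 * 5 mod 23 = 1^2 * 5 = 1*5 = 5
  bit 1 = 1: r = r^2 * 5 mod 23 = 5^2 * 5 = 2*5 = 10
  bit 2 = 1: r = r^2 * 5 mod 23 = 10^2 * 5 = 8*5 = 17
  bit 3 = 0: r = r^2 mod 23 = 17^2 = 13
  -> B = 13
s = B^a = 13^15 mod 23  (bits of 15 = 1111)
  bit 0 = 1: r = r^2 * 13 mod 23 = 1^2 * 13 = 1*13 = 13
  bit 1 = 1: r = r^2 * 13 mod 23 = 13^2 * 13 = 8*13 = 12
  bit 2 = 1: r = r^2 * 13 mod 23 = 12^2 * 13 = 6*13 = 9
  bit 3 = 1: r = r^2 * 13 mod 23 = 9^2 * 13 = 12*13 = 18
  -> s = B^a = 18

Answer: 18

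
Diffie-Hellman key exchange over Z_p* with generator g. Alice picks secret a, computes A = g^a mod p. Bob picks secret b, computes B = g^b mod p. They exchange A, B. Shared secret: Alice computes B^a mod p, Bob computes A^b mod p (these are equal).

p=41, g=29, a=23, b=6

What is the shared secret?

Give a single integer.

A = 29^23 mod 41  (bits of 23 = 10111)
  bit 0 = 1: r = r^2 * 29 mod 41 = 1^2 * 29 = 1*29 = 29
  bit 1 = 0: r = r^2 mod 41 = 29^2 = 21
  bit 2 = 1: r = r^2 * 29 mod 41 = 21^2 * 29 = 31*29 = 38
  bit 3 = 1: r = r^2 * 29 mod 41 = 38^2 * 29 = 9*29 = 15
  bit 4 = 1: r = r^2 * 29 mod 41 = 15^2 * 29 = 20*29 = 6
  -> A = 6
B = 29^6 mod 41  (bits of 6 = 110)
  bit 0 = 1: r = r^2 * 29 mod 41 = 1^2 * 29 = 1*29 = 29
  bit 1 = 1: r = r^2 * 29 mod 41 = 29^2 * 29 = 21*29 = 35
  bit 2 = 0: r = r^2 mod 41 = 35^2 = 36
  -> B = 36
s = B^a = 36^23 mod 41  (bits of 23 = 10111)
  bit 0 = 1: r = r^2 * 36 mod 41 = 1^2 * 36 = 1*36 = 36
  bit 1 = 0: r = r^2 mod 41 = 36^2 = 25
  bit 2 = 1: r = r^2 * 36 mod 41 = 25^2 * 36 = 10*36 = 32
  bit 3 = 1: r = r^2 * 36 mod 41 = 32^2 * 36 = 40*36 = 5
  bit 4 = 1: r = r^2 * 36 mod 41 = 5^2 * 36 = 25*36 = 39
  -> s = B^a = 39

Answer: 39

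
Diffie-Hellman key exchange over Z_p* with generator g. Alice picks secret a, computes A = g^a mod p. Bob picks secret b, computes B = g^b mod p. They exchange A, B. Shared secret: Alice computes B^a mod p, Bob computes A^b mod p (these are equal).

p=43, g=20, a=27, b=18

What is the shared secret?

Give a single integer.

Answer: 41

Derivation:
A = 20^27 mod 43  (bits of 27 = 11011)
  bit 0 = 1: r = r^2 * 20 mod 43 = 1^2 * 20 = 1*20 = 20
  bit 1 = 1: r = r^2 * 20 mod 43 = 20^2 * 20 = 13*20 = 2
  bit 2 = 0: r = r^2 mod 43 = 2^2 = 4
  bit 3 = 1: r = r^2 * 20 mod 43 = 4^2 * 20 = 16*20 = 19
  bit 4 = 1: r = r^2 * 20 mod 43 = 19^2 * 20 = 17*20 = 39
  -> A = 39
B = 20^18 mod 43  (bits of 18 = 10010)
  bit 0 = 1: r = r^2 * 20 mod 43 = 1^2 * 20 = 1*20 = 20
  bit 1 = 0: r = r^2 mod 43 = 20^2 = 13
  bit 2 = 0: r = r^2 mod 43 = 13^2 = 40
  bit 3 = 1: r = r^2 * 20 mod 43 = 40^2 * 20 = 9*20 = 8
  bit 4 = 0: r = r^2 mod 43 = 8^2 = 21
  -> B = 21
s = B^a = 21^27 mod 43  (bits of 27 = 11011)
  bit 0 = 1: r = r^2 * 21 mod 43 = 1^2 * 21 = 1*21 = 21
  bit 1 = 1: r = r^2 * 21 mod 43 = 21^2 * 21 = 11*21 = 16
  bit 2 = 0: r = r^2 mod 43 = 16^2 = 41
  bit 3 = 1: r = r^2 * 21 mod 43 = 41^2 * 21 = 4*21 = 41
  bit 4 = 1: r = r^2 * 21 mod 43 = 41^2 * 21 = 4*21 = 41
  -> s = B^a = 41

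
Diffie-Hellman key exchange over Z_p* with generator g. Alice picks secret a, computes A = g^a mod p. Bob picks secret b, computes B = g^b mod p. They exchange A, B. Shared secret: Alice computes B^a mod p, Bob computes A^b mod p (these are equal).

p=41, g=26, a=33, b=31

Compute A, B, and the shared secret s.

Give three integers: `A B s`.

A = 26^33 mod 41  (bits of 33 = 100001)
  bit 0 = 1: r = r^2 * 26 mod 41 = 1^2 * 26 = 1*26 = 26
  bit 1 = 0: r = r^2 mod 41 = 26^2 = 20
  bit 2 = 0: r = r^2 mod 41 = 20^2 = 31
  bit 3 = 0: r = r^2 mod 41 = 31^2 = 18
  bit 4 = 0: r = r^2 mod 41 = 18^2 = 37
  bit 5 = 1: r = r^2 * 26 mod 41 = 37^2 * 26 = 16*26 = 6
  -> A = 6
B = 26^31 mod 41  (bits of 31 = 11111)
  bit 0 = 1: r = r^2 * 26 mod 41 = 1^2 * 26 = 1*26 = 26
  bit 1 = 1: r = r^2 * 26 mod 41 = 26^2 * 26 = 20*26 = 28
  bit 2 = 1: r = r^2 * 26 mod 41 = 28^2 * 26 = 5*26 = 7
  bit 3 = 1: r = r^2 * 26 mod 41 = 7^2 * 26 = 8*26 = 3
  bit 4 = 1: r = r^2 * 26 mod 41 = 3^2 * 26 = 9*26 = 29
  -> B = 29
s = B^a = 29^33 mod 41  (bits of 33 = 100001)
  bit 0 = 1: r = r^2 * 29 mod 41 = 1^2 * 29 = 1*29 = 29
  bit 1 = 0: r = r^2 mod 41 = 29^2 = 21
  bit 2 = 0: r = r^2 mod 41 = 21^2 = 31
  bit 3 = 0: r = r^2 mod 41 = 31^2 = 18
  bit 4 = 0: r = r^2 mod 41 = 18^2 = 37
  bit 5 = 1: r = r^2 * 29 mod 41 = 37^2 * 29 = 16*29 = 13
  -> s = B^a = 13

Answer: 6 29 13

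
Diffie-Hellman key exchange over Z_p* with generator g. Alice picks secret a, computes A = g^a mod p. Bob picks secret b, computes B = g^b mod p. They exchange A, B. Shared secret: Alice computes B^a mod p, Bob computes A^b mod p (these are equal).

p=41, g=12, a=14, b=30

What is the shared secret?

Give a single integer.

A = 12^14 mod 41  (bits of 14 = 1110)
  bit 0 = 1: r = r^2 * 12 mod 41 = 1^2 * 12 = 1*12 = 12
  bit 1 = 1: r = r^2 * 12 mod 41 = 12^2 * 12 = 21*12 = 6
  bit 2 = 1: r = r^2 * 12 mod 41 = 6^2 * 12 = 36*12 = 22
  bit 3 = 0: r = r^2 mod 41 = 22^2 = 33
  -> A = 33
B = 12^30 mod 41  (bits of 30 = 11110)
  bit 0 = 1: r = r^2 * 12 mod 41 = 1^2 * 12 = 1*12 = 12
  bit 1 = 1: r = r^2 * 12 mod 41 = 12^2 * 12 = 21*12 = 6
  bit 2 = 1: r = r^2 * 12 mod 41 = 6^2 * 12 = 36*12 = 22
  bit 3 = 1: r = r^2 * 12 mod 41 = 22^2 * 12 = 33*12 = 27
  bit 4 = 0: r = r^2 mod 41 = 27^2 = 32
  -> B = 32
s = B^a = 32^14 mod 41  (bits of 14 = 1110)
  bit 0 = 1: r = r^2 * 32 mod 41 = 1^2 * 32 = 1*32 = 32
  bit 1 = 1: r = r^2 * 32 mod 41 = 32^2 * 32 = 40*32 = 9
  bit 2 = 1: r = r^2 * 32 mod 41 = 9^2 * 32 = 40*32 = 9
  bit 3 = 0: r = r^2 mod 41 = 9^2 = 40
  -> s = B^a = 40

Answer: 40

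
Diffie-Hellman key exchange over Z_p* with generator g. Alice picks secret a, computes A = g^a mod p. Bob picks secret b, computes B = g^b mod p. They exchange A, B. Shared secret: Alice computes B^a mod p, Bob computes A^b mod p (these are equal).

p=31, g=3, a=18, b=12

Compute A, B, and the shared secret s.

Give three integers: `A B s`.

A = 3^18 mod 31  (bits of 18 = 10010)
  bit 0 = 1: r = r^2 * 3 mod 31 = 1^2 * 3 = 1*3 = 3
  bit 1 = 0: r = r^2 mod 31 = 3^2 = 9
  bit 2 = 0: r = r^2 mod 31 = 9^2 = 19
  bit 3 = 1: r = r^2 * 3 mod 31 = 19^2 * 3 = 20*3 = 29
  bit 4 = 0: r = r^2 mod 31 = 29^2 = 4
  -> A = 4
B = 3^12 mod 31  (bits of 12 = 1100)
  bit 0 = 1: r = r^2 * 3 mod 31 = 1^2 * 3 = 1*3 = 3
  bit 1 = 1: r = r^2 * 3 mod 31 = 3^2 * 3 = 9*3 = 27
  bit 2 = 0: r = r^2 mod 31 = 27^2 = 16
  bit 3 = 0: r = r^2 mod 31 = 16^2 = 8
  -> B = 8
s = B^a = 8^18 mod 31  (bits of 18 = 10010)
  bit 0 = 1: r = r^2 * 8 mod 31 = 1^2 * 8 = 1*8 = 8
  bit 1 = 0: r = r^2 mod 31 = 8^2 = 2
  bit 2 = 0: r = r^2 mod 31 = 2^2 = 4
  bit 3 = 1: r = r^2 * 8 mod 31 = 4^2 * 8 = 16*8 = 4
  bit 4 = 0: r = r^2 mod 31 = 4^2 = 16
  -> s = B^a = 16

Answer: 4 8 16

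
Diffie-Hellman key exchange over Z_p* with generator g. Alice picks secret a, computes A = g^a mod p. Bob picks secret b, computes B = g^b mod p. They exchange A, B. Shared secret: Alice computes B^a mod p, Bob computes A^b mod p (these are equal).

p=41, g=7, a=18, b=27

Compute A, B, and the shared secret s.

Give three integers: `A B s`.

A = 7^18 mod 41  (bits of 18 = 10010)
  bit 0 = 1: r = r^2 * 7 mod 41 = 1^2 * 7 = 1*7 = 7
  bit 1 = 0: r = r^2 mod 41 = 7^2 = 8
  bit 2 = 0: r = r^2 mod 41 = 8^2 = 23
  bit 3 = 1: r = r^2 * 7 mod 41 = 23^2 * 7 = 37*7 = 13
  bit 4 = 0: r = r^2 mod 41 = 13^2 = 5
  -> A = 5
B = 7^27 mod 41  (bits of 27 = 11011)
  bit 0 = 1: r = r^2 * 7 mod 41 = 1^2 * 7 = 1*7 = 7
  bit 1 = 1: r = r^2 * 7 mod 41 = 7^2 * 7 = 8*7 = 15
  bit 2 = 0: r = r^2 mod 41 = 15^2 = 20
  bit 3 = 1: r = r^2 * 7 mod 41 = 20^2 * 7 = 31*7 = 12
  bit 4 = 1: r = r^2 * 7 mod 41 = 12^2 * 7 = 21*7 = 24
  -> B = 24
s = B^a = 24^18 mod 41  (bits of 18 = 10010)
  bit 0 = 1: r = r^2 * 24 mod 41 = 1^2 * 24 = 1*24 = 24
  bit 1 = 0: r = r^2 mod 41 = 24^2 = 2
  bit 2 = 0: r = r^2 mod 41 = 2^2 = 4
  bit 3 = 1: r = r^2 * 24 mod 41 = 4^2 * 24 = 16*24 = 15
  bit 4 = 0: r = r^2 mod 41 = 15^2 = 20
  -> s = B^a = 20

Answer: 5 24 20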